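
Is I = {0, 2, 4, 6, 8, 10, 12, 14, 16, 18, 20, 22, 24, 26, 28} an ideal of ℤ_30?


Check ideal conditions for I = {0, 2, 4, 6, 8, 10, 12, 14, 16, 18, 20, 22, 24, 26, 28} in ℤ_30:
(1) I is an additive subgroup? Yes
(2) For r ∈ ℤ_30 and a ∈ I: r·a ∈ I? Yes

Yes, I is an ideal of ℤ_30


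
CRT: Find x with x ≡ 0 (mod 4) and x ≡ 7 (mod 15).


m₁ = 4, m₂ = 15, gcd = 1, so CRT applies. M = m₁·m₂ = 60
Let M₁ = M/m₁ = 15, M₂ = M/m₂ = 4
Find y₁ ≡ M₁⁻¹ (mod m₁): 15⁻¹ ≡ 3 (mod 4)
Find y₂ ≡ M₂⁻¹ (mod m₂): 4⁻¹ ≡ 4 (mod 15)
x = a₁·M₁·y₁ + a₂·M₂·y₂ = 0·15·3 + 7·4·4 = 112
Reduce mod 60: x ≡ 52
Check: 52 mod 4 = 0 ✓, 52 mod 15 = 7 ✓

x ≡ 52 (mod 60)


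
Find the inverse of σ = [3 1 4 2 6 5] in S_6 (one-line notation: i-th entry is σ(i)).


To find σ⁻¹, swap domain and range:
σ(1) = 3 → σ⁻¹(3) = 1
σ(2) = 1 → σ⁻¹(1) = 2
σ(3) = 4 → σ⁻¹(4) = 3
σ(4) = 2 → σ⁻¹(2) = 4
σ(5) = 6 → σ⁻¹(6) = 5
σ(6) = 5 → σ⁻¹(5) = 6

σ⁻¹ = [2 4 1 3 6 5]


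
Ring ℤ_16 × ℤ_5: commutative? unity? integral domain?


Direct product ring; commutative with unity (1,1); but (1,0)·(0,1) = (0,0) gives zero divisors, so not an integral domain
Commutative: Yes
Integral domain: No
Has unity: Yes

ℤ_16 × ℤ_5: Commutative=Yes, Unity=Yes


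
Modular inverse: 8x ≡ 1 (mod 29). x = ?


Use the extended Euclidean algorithm to write 1 = 8·s + 29·t; then s mod 29 is the inverse.
Euclidean algorithm:
  8 = 0·29 + 8
  29 = 3·8 + 5
  8 = 1·5 + 3
  5 = 1·3 + 2
  3 = 1·2 + 1
  2 = 2·1 + 0
gcd(8,29) = 1
Back-substitution gives: 8·(11) + 29·(-3) = 1
So 8⁻¹ ≡ 11 ≡ 11 (mod 29)
Check: 8 × 11 = 88 ≡ 1 (mod 29) ✓

8⁻¹ ≡ 11 (mod 29)


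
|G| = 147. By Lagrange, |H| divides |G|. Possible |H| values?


Lagrange's theorem: |H| divides |G|
|G| = 147
Divisors of 147: 1, 3, 7, 21, 49, 147

Possible subgroup orders: {1, 3, 7, 21, 49, 147}


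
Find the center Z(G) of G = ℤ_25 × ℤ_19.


Z(G) = {g ∈ G | gx = xg for all x ∈ G}
Direct product of abelian groups is abelian, so Z(G) = G

Z(ℤ_25 × ℤ_19) = ℤ_25 × ℤ_19


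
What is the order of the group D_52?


|D_n| = 2n (n rotations and n reflections)
|D_52| = 2×52 = 104

|D_52| = 104


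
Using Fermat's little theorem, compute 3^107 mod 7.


Fermat's little theorem: if p is prime and gcd(a,p)=1, then a^(p-1) ≡ 1 (mod p)
p = 7 is prime, gcd(3,7) = 1
Reduce exponent: 107 mod 6 = 5
So 3^107 ≡ 3^5 (mod 7)
3^5 mod 7 = 5

3^107 ≡ 5 (mod 7)


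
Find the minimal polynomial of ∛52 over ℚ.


∛52 satisfies x³ - 52 = 0, irreducible over ℚ (no rational root; 52 is not a perfect cube)

Minimal polynomial: x³ - 52


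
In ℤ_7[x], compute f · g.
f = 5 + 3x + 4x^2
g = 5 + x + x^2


Expand and collect like terms; reduce coefficients mod 7:
x^0: 5·5 = 25 ≡ 4 (mod 7)
x^1: 5·1 + 3·5 = 20 ≡ 6 (mod 7)
x^2: 5·1 + 3·1 + 4·5 = 28 ≡ 0 (mod 7)
x^3: 3·1 + 4·1 = 7 ≡ 0 (mod 7)
x^4: 4·1 = 4 ≡ 4 (mod 7)
Result: 4 + 6x + 4x^4

f · g = 4 + 6x + 4x^4


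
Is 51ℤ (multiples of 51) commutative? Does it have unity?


51ℤ is a commutative ring under +,× but has no multiplicative identity (1 ∉ 51ℤ); it has no zero divisors, but without unity it is not an integral domain
Commutative: Yes
Integral domain: No
Has unity: No

51ℤ (multiples of 51): Commutative=Yes, Unity=No


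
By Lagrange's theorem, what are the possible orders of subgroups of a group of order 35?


Lagrange's theorem: |H| divides |G|
|G| = 35
Divisors of 35: 1, 5, 7, 35

Possible subgroup orders: {1, 5, 7, 35}


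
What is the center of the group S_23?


Z(G) = {g ∈ G | gx = xg for all x ∈ G}
S_n is non-abelian for n ≥ 3; Z(S_23) is trivial

Z(S_23) = {e}


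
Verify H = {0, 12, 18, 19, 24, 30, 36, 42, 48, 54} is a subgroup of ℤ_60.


Subgroup test for H = {0, 12, 18, 19, 24, 30, 36, 42, 48, 54} in (ℤ_60, +):
(1) 0 ∈ H? Yes
(2) Closure: for all a,b ∈ H, (a+b) mod 60 ∈ H? No  [counterexample: 12 + 19 = 31 ∉ H]
(3) Inverses: for all a ∈ H, -a mod 60 ∈ H? No

No, H is not a subgroup of ℤ_60


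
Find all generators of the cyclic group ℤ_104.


g generates ℤ_n iff gcd(g,n) = 1
Prime factors of 104: 2, 13
Generators are g ∈ {1,...,103} not divisible by any of these primes.
Generators: {1, 3, 5, 7, 9, 11, 15, 17, 19, 21, 23, 25, 27, 29, 31, 33, 35, 37, 41, 43, 45, 47, 49, 51, 53, 55, 57, 59, 61, 63, 67, 69, 71, 73, 75, 77, 79, 81, 83, 85, 87, 89, 93, 95, 97, 99, 101, 103}
Number of generators = φ(104) = 48

Generators of ℤ_104 = {1, 3, 5, 7, 9, 11, 15, 17, 19, 21, 23, 25, 27, 29, 31, 33, 35, 37, 41, 43, 45, 47, 49, 51, 53, 55, 57, 59, 61, 63, 67, 69, 71, 73, 75, 77, 79, 81, 83, 85, 87, 89, 93, 95, 97, 99, 101, 103}


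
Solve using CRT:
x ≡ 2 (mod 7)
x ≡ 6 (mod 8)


m₁ = 7, m₂ = 8, gcd = 1, so CRT applies. M = m₁·m₂ = 56
Let M₁ = M/m₁ = 8, M₂ = M/m₂ = 7
Find y₁ ≡ M₁⁻¹ (mod m₁): 8⁻¹ ≡ 1 (mod 7)
Find y₂ ≡ M₂⁻¹ (mod m₂): 7⁻¹ ≡ 7 (mod 8)
x = a₁·M₁·y₁ + a₂·M₂·y₂ = 2·8·1 + 6·7·7 = 310
Reduce mod 56: x ≡ 30
Check: 30 mod 7 = 2 ✓, 30 mod 8 = 6 ✓

x ≡ 30 (mod 56)


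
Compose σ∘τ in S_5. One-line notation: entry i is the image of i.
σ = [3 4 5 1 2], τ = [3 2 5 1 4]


σ∘τ: apply τ first, then σ
1 →τ 3 →σ 5
2 →τ 2 →σ 4
3 →τ 5 →σ 2
4 →τ 1 →σ 3
5 →τ 4 →σ 1

σ∘τ = [5 4 2 3 1]


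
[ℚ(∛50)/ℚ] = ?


∛50 has minimal polynomial x³ - 50 (irreducible over ℚ since 50 is not a perfect cube)

[ℚ(∛50)/ℚ] = 3


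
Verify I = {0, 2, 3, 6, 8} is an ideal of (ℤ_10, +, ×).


Check ideal conditions for I = {0, 2, 3, 6, 8} in ℤ_10:
(1) I is an additive subgroup? No
(2) For r ∈ ℤ_10 and a ∈ I: r·a ∈ I? No  [counterexample: r=2, a=2, r·a mod 10 = 4 ∉ I]

No, I is not an ideal of ℤ_10


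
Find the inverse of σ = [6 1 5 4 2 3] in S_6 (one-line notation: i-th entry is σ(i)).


To find σ⁻¹, swap domain and range:
σ(1) = 6 → σ⁻¹(6) = 1
σ(2) = 1 → σ⁻¹(1) = 2
σ(3) = 5 → σ⁻¹(5) = 3
σ(4) = 4 → σ⁻¹(4) = 4
σ(5) = 2 → σ⁻¹(2) = 5
σ(6) = 3 → σ⁻¹(3) = 6

σ⁻¹ = [2 5 6 4 3 1]


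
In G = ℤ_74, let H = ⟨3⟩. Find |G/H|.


|⟨3⟩| = n / gcd(3, 74) = 74 / 1 = 74
H is normal (ℤ_74 is abelian).
|G/H| = |G| / |H| = 74 / 74 = 1

|G/H| = 1


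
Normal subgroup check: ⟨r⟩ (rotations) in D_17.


H = ⟨r⟩ (rotations) in D_17
The rotation subgroup ⟨r⟩ has index 2 in D_17, so it is normal

Yes, normal subgroup


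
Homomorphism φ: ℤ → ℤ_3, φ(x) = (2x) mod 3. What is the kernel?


Kernel = preimage of identity
ker(φ) = {x ∈ ℤ : 2x ≡ 0 (mod 3)}. gcd(2,3) = 1, so 2x ≡ 0 (mod 3) ⟺ x ≡ 0 (mod 3/1 = 3). Hence ker(φ) = 3ℤ

ker(φ) = 3ℤ


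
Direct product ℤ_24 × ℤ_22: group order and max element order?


|ℤ_24 × ℤ_22| = 24 × 22 = 528
Max element order = lcm(24,22) = 264
Cyclic? No (gcd=2)

|ℤ_24×ℤ_22| = 528, max element order = 264


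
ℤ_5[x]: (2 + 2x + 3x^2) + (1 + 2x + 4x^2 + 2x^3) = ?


Add coefficients mod 5:
x^0: 2 + 1 = 3 (mod 5)
x^1: 2 + 2 = 4 (mod 5)
x^2: 3 + 4 = 2 (mod 5)
x^3: 0 + 2 = 2 (mod 5)
Result: 3 + 4x + 2x^2 + 2x^3

f + g = 3 + 4x + 2x^2 + 2x^3


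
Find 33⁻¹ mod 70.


Use the extended Euclidean algorithm to write 1 = 33·s + 70·t; then s mod 70 is the inverse.
Euclidean algorithm:
  33 = 0·70 + 33
  70 = 2·33 + 4
  33 = 8·4 + 1
  4 = 4·1 + 0
gcd(33,70) = 1
Back-substitution gives: 33·(17) + 70·(-8) = 1
So 33⁻¹ ≡ 17 ≡ 17 (mod 70)
Check: 33 × 17 = 561 ≡ 1 (mod 70) ✓

33⁻¹ ≡ 17 (mod 70)


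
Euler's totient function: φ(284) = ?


Factor n: 284 = 2^2 × 71
φ(n) = n · ∏(1 - 1/p) over distinct primes p | n
φ(284) = 284 · (1 - 1/2) · (1 - 1/71) = 140

φ(284) = 140


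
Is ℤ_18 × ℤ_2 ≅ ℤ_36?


Comparing ℤ_18 × ℤ_2 and ℤ_36:
gcd(18,2) = 2 ≠ 1. Max element order in ℤ_18×ℤ_2 is lcm(18,2) = 18 < 36, so it has no element of order 36

No, ℤ_18 × ℤ_2 ≇ ℤ_36


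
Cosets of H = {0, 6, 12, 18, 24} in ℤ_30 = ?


H = {0, 6, 12, 18, 24}, |H| = 5
Number of cosets = |G|/|H| = 30/5 = 6
0 + H = {0, 6, 12, 18, 24}
1 + H = {1, 7, 13, 19, 25}
2 + H = {2, 8, 14, 20, 26}
3 + H = {3, 9, 15, 21, 27}
4 + H = {4, 10, 16, 22, 28}
5 + H = {5, 11, 17, 23, 29}

Cosets: 0+H={0,6,12,18,24}; 1+H={1,7,13,19,25}; 2+H={2,8,14,20,26}; 3+H={3,9,15,21,27}; 4+H={4,10,16,22,28}; 5+H={5,11,17,23,29}


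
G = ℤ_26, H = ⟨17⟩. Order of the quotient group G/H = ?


|⟨17⟩| = n / gcd(17, 26) = 26 / 1 = 26
H is normal (ℤ_26 is abelian).
|G/H| = |G| / |H| = 26 / 26 = 1

|G/H| = 1


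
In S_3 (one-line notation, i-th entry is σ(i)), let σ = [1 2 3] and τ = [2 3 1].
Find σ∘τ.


σ∘τ: apply τ first, then σ
1 →τ 2 →σ 2
2 →τ 3 →σ 3
3 →τ 1 →σ 1

σ∘τ = [2 3 1]


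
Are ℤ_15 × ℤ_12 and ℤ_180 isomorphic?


Comparing ℤ_15 × ℤ_12 and ℤ_180:
gcd(15,12) = 3 ≠ 1. Max element order in ℤ_15×ℤ_12 is lcm(15,12) = 60 < 180, so it has no element of order 180

No, ℤ_15 × ℤ_12 ≇ ℤ_180


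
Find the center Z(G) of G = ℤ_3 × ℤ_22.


Z(G) = {g ∈ G | gx = xg for all x ∈ G}
Direct product of abelian groups is abelian, so Z(G) = G

Z(ℤ_3 × ℤ_22) = ℤ_3 × ℤ_22


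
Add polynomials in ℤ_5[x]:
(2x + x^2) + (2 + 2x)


Add coefficients mod 5:
x^0: 0 + 2 = 2 (mod 5)
x^1: 2 + 2 = 4 (mod 5)
x^2: 1 + 0 = 1 (mod 5)
Result: 2 + 4x + x^2

f + g = 2 + 4x + x^2


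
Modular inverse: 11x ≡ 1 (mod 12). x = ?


Use the extended Euclidean algorithm to write 1 = 11·s + 12·t; then s mod 12 is the inverse.
Euclidean algorithm:
  11 = 0·12 + 11
  12 = 1·11 + 1
  11 = 11·1 + 0
gcd(11,12) = 1
Back-substitution gives: 11·(-1) + 12·(1) = 1
So 11⁻¹ ≡ -1 ≡ 11 (mod 12)
Check: 11 × 11 = 121 ≡ 1 (mod 12) ✓

11⁻¹ ≡ 11 (mod 12)


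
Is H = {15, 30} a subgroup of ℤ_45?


Subgroup test for H = {15, 30} in (ℤ_45, +):
(1) 0 ∈ H? No
(2) Closure: for all a,b ∈ H, (a+b) mod 45 ∈ H? No  [counterexample: 15 + 30 = 0 ∉ H]
(3) Inverses: for all a ∈ H, -a mod 45 ∈ H? Yes

No, H is not a subgroup of ℤ_45


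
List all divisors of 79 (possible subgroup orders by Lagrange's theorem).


Lagrange's theorem: |H| divides |G|
|G| = 79
Divisors of 79: 1, 79

Possible subgroup orders: {1, 79}


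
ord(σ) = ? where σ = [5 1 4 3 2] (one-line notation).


Cycle decomposition: (1 5 2) (3 4)
Cycle lengths: 3, 2
Order = lcm(3, 2) = 6

ord(σ) = 6


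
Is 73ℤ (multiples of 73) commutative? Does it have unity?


73ℤ is a commutative ring under +,× but has no multiplicative identity (1 ∉ 73ℤ); it has no zero divisors, but without unity it is not an integral domain
Commutative: Yes
Integral domain: No
Has unity: No

73ℤ (multiples of 73): Commutative=Yes, Unity=No


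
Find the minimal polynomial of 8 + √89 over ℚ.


Let α = 8 + √89. Then α - 8 = √89, so (α - 8)² = 89, giving α² - 16α - 25 = 0. Degree 2 and α ∉ ℚ, so this is the minimal polynomial.

Minimal polynomial: x² - 16x - 25


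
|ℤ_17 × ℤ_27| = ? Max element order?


|ℤ_17 × ℤ_27| = 17 × 27 = 459
Max element order = lcm(17,27) = 459
Cyclic? Yes (gcd=1)

|ℤ_17×ℤ_27| = 459, max element order = 459


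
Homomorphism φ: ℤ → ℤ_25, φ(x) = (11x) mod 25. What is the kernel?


Kernel = preimage of identity
ker(φ) = {x ∈ ℤ : 11x ≡ 0 (mod 25)}. gcd(11,25) = 1, so 11x ≡ 0 (mod 25) ⟺ x ≡ 0 (mod 25/1 = 25). Hence ker(φ) = 25ℤ

ker(φ) = 25ℤ


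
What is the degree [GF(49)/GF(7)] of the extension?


GF(49) = GF(7^2), so the extension degree is 2

[GF(49)/GF(7)] = 2


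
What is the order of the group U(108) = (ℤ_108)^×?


U(n) is the group of units mod n; |U(n)| = φ(n)
|U(108)| = φ(108) = 36

|U(108) = (ℤ_108)^×| = 36


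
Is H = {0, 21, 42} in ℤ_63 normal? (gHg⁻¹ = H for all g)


H = {0, 21, 42} in ℤ_63
ℤ_63 is abelian; every subgroup of an abelian group is normal

Yes, normal subgroup


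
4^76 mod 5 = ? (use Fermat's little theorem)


Fermat's little theorem: if p is prime and gcd(a,p)=1, then a^(p-1) ≡ 1 (mod p)
p = 5 is prime, gcd(4,5) = 1
Reduce exponent: 76 mod 4 = 0
So 4^76 ≡ 4^0 (mod 5)
4^0 = 1

4^76 ≡ 1 (mod 5)


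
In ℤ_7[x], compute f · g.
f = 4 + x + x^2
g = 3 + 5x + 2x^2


Expand and collect like terms; reduce coefficients mod 7:
x^0: 4·3 = 12 ≡ 5 (mod 7)
x^1: 4·5 + 1·3 = 23 ≡ 2 (mod 7)
x^2: 4·2 + 1·5 + 1·3 = 16 ≡ 2 (mod 7)
x^3: 1·2 + 1·5 = 7 ≡ 0 (mod 7)
x^4: 1·2 = 2 ≡ 2 (mod 7)
Result: 5 + 2x + 2x^2 + 2x^4

f · g = 5 + 2x + 2x^2 + 2x^4


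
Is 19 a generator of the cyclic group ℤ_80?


g generates ℤ_n iff gcd(g, n) = 1
gcd(19, 80) = 1
Since gcd = 1, 19 is a generator.

Yes, 19 generates ℤ_80


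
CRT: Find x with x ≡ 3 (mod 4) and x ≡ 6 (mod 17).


m₁ = 4, m₂ = 17, gcd = 1, so CRT applies. M = m₁·m₂ = 68
Let M₁ = M/m₁ = 17, M₂ = M/m₂ = 4
Find y₁ ≡ M₁⁻¹ (mod m₁): 17⁻¹ ≡ 1 (mod 4)
Find y₂ ≡ M₂⁻¹ (mod m₂): 4⁻¹ ≡ 13 (mod 17)
x = a₁·M₁·y₁ + a₂·M₂·y₂ = 3·17·1 + 6·4·13 = 363
Reduce mod 68: x ≡ 23
Check: 23 mod 4 = 3 ✓, 23 mod 17 = 6 ✓

x ≡ 23 (mod 68)


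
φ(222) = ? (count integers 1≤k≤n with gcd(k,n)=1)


Factor n: 222 = 2 × 3 × 37
φ(n) = n · ∏(1 - 1/p) over distinct primes p | n
φ(222) = 222 · (1 - 1/2) · (1 - 1/3) · (1 - 1/37) = 72

φ(222) = 72


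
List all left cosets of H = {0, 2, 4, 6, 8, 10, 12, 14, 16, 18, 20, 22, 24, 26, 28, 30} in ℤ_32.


H = {0, 2, 4, 6, 8, 10, 12, 14, 16, 18, 20, 22, 24, 26, 28, 30}, |H| = 16
Number of cosets = |G|/|H| = 32/16 = 2
0 + H = {0, 2, 4, 6, 8, 10, 12, 14, 16, 18, 20, 22, 24, 26, 28, 30}
1 + H = {1, 3, 5, 7, 9, 11, 13, 15, 17, 19, 21, 23, 25, 27, 29, 31}

Cosets: 0+H={0,2,4,6,8,10,12,14,16,18,20,22,24,26,28,30}; 1+H={1,3,5,7,9,11,13,15,17,19,21,23,25,27,29,31}


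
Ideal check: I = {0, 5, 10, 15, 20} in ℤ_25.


Check ideal conditions for I = {0, 5, 10, 15, 20} in ℤ_25:
(1) I is an additive subgroup? Yes
(2) For r ∈ ℤ_25 and a ∈ I: r·a ∈ I? Yes

Yes, I is an ideal of ℤ_25


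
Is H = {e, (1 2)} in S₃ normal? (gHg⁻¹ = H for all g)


H = {e, (1 2)} in S₃
(1 3)(1 2)(1 3)⁻¹ = (2 3) ∉ {e, (1 2)}, so it is not normal

No, not a normal subgroup


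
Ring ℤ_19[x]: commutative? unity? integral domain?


ℤ_19 is a field (n prime), so ℤ_19[x] is a commutative integral domain with unity
Commutative: Yes
Integral domain: Yes
Has unity: Yes

ℤ_19[x]: Commutative=Yes, Unity=Yes


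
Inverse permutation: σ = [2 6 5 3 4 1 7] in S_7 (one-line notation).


To find σ⁻¹, swap domain and range:
σ(1) = 2 → σ⁻¹(2) = 1
σ(2) = 6 → σ⁻¹(6) = 2
σ(3) = 5 → σ⁻¹(5) = 3
σ(4) = 3 → σ⁻¹(3) = 4
σ(5) = 4 → σ⁻¹(4) = 5
σ(6) = 1 → σ⁻¹(1) = 6
σ(7) = 7 → σ⁻¹(7) = 7

σ⁻¹ = [6 1 4 5 3 2 7]


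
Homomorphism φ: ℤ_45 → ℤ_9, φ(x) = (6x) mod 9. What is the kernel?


Kernel = preimage of identity
ker(φ) = {x ∈ ℤ_45 : 6x ≡ 0 (mod 9)}. Since 9 | 45, φ is well-defined. The kernel is the cyclic subgroup ⟨3⟩ of ℤ_45 (order 15), i.e. {0, 3, 6, 9, 12, 15, 18, 21, 24, 27, 30, 33, 36, 39, 42}

ker(φ) = {0, 3, 6, 9, 12, 15, 18, 21, 24, 27, 30, 33, 36, 39, 42}


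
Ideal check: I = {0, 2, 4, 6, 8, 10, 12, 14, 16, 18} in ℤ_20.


Check ideal conditions for I = {0, 2, 4, 6, 8, 10, 12, 14, 16, 18} in ℤ_20:
(1) I is an additive subgroup? Yes
(2) For r ∈ ℤ_20 and a ∈ I: r·a ∈ I? Yes

Yes, I is an ideal of ℤ_20


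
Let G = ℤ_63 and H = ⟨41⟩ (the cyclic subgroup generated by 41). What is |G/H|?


|⟨41⟩| = n / gcd(41, 63) = 63 / 1 = 63
H is normal (ℤ_63 is abelian).
|G/H| = |G| / |H| = 63 / 63 = 1

|G/H| = 1


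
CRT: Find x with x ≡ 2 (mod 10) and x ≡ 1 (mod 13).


m₁ = 10, m₂ = 13, gcd = 1, so CRT applies. M = m₁·m₂ = 130
Let M₁ = M/m₁ = 13, M₂ = M/m₂ = 10
Find y₁ ≡ M₁⁻¹ (mod m₁): 13⁻¹ ≡ 7 (mod 10)
Find y₂ ≡ M₂⁻¹ (mod m₂): 10⁻¹ ≡ 4 (mod 13)
x = a₁·M₁·y₁ + a₂·M₂·y₂ = 2·13·7 + 1·10·4 = 222
Reduce mod 130: x ≡ 92
Check: 92 mod 10 = 2 ✓, 92 mod 13 = 1 ✓

x ≡ 92 (mod 130)


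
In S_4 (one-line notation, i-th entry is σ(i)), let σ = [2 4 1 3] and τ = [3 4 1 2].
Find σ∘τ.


σ∘τ: apply τ first, then σ
1 →τ 3 →σ 1
2 →τ 4 →σ 3
3 →τ 1 →σ 2
4 →τ 2 →σ 4

σ∘τ = [1 3 2 4]


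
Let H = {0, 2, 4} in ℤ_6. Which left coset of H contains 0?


0 + H = {0 + h (mod 6) : h ∈ H}
0+0=0, 0+2=2, 0+4=4

0 + H = {0, 2, 4}


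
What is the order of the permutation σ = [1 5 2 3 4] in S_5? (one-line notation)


Cycle decomposition: (2 5 4 3)
Cycle lengths: 4
Order = lcm(4) = 4

ord(σ) = 4


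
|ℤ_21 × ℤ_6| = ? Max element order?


|ℤ_21 × ℤ_6| = 21 × 6 = 126
Max element order = lcm(21,6) = 42
Cyclic? No (gcd=3)

|ℤ_21×ℤ_6| = 126, max element order = 42


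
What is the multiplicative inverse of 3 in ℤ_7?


Use the extended Euclidean algorithm to write 1 = 3·s + 7·t; then s mod 7 is the inverse.
Euclidean algorithm:
  3 = 0·7 + 3
  7 = 2·3 + 1
  3 = 3·1 + 0
gcd(3,7) = 1
Back-substitution gives: 3·(-2) + 7·(1) = 1
So 3⁻¹ ≡ -2 ≡ 5 (mod 7)
Check: 3 × 5 = 15 ≡ 1 (mod 7) ✓

3⁻¹ ≡ 5 (mod 7)


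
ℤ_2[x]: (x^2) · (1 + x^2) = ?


Expand and collect like terms; reduce coefficients mod 2:
x^0: 0·1 = 0 ≡ 0 (mod 2)
x^1: 0·0 + 0·1 = 0 ≡ 0 (mod 2)
x^2: 0·1 + 0·0 + 1·1 = 1 ≡ 1 (mod 2)
x^3: 0·1 + 1·0 = 0 ≡ 0 (mod 2)
x^4: 1·1 = 1 ≡ 1 (mod 2)
Result: x^2 + x^4

f · g = x^2 + x^4


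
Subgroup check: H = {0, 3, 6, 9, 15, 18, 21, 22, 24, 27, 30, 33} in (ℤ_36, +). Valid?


Subgroup test for H = {0, 3, 6, 9, 15, 18, 21, 22, 24, 27, 30, 33} in (ℤ_36, +):
(1) 0 ∈ H? Yes
(2) Closure: for all a,b ∈ H, (a+b) mod 36 ∈ H? No  [counterexample: 3 + 9 = 12 ∉ H]
(3) Inverses: for all a ∈ H, -a mod 36 ∈ H? No

No, H is not a subgroup of ℤ_36


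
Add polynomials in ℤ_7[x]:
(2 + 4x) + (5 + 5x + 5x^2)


Add coefficients mod 7:
x^0: 2 + 5 = 0 (mod 7)
x^1: 4 + 5 = 2 (mod 7)
x^2: 0 + 5 = 5 (mod 7)
Result: 2x + 5x^2

f + g = 2x + 5x^2


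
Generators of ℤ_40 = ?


g generates ℤ_n iff gcd(g,n) = 1
Prime factors of 40: 2, 5
Generators are g ∈ {1,...,39} not divisible by any of these primes.
Generators: {1, 3, 7, 9, 11, 13, 17, 19, 21, 23, 27, 29, 31, 33, 37, 39}
Number of generators = φ(40) = 16

Generators of ℤ_40 = {1, 3, 7, 9, 11, 13, 17, 19, 21, 23, 27, 29, 31, 33, 37, 39}


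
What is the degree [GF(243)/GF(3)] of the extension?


GF(243) = GF(3^5), so the extension degree is 5

[GF(243)/GF(3)] = 5


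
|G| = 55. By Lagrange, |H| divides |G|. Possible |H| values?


Lagrange's theorem: |H| divides |G|
|G| = 55
Divisors of 55: 1, 5, 11, 55

Possible subgroup orders: {1, 5, 11, 55}


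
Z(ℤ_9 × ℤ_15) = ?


Z(G) = {g ∈ G | gx = xg for all x ∈ G}
Direct product of abelian groups is abelian, so Z(G) = G

Z(ℤ_9 × ℤ_15) = ℤ_9 × ℤ_15


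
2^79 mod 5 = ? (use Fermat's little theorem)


Fermat's little theorem: if p is prime and gcd(a,p)=1, then a^(p-1) ≡ 1 (mod p)
p = 5 is prime, gcd(2,5) = 1
Reduce exponent: 79 mod 4 = 3
So 2^79 ≡ 2^3 (mod 5)
2^3 mod 5 = 3

2^79 ≡ 3 (mod 5)


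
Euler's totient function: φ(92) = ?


Factor n: 92 = 2^2 × 23
φ(n) = n · ∏(1 - 1/p) over distinct primes p | n
φ(92) = 92 · (1 - 1/2) · (1 - 1/23) = 44

φ(92) = 44


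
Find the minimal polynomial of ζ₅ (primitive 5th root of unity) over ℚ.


ζ₅ is a root of Φ₅(x) = x⁴ + x³ + x² + x + 1, irreducible over ℚ

Minimal polynomial: x⁴ + x³ + x² + x + 1


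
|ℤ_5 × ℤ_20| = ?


|A × B| = |A| · |B|
|ℤ_5 × ℤ_20| = 5 × 20 = 100

|ℤ_5 × ℤ_20| = 100


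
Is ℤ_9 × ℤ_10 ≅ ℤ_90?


Comparing ℤ_9 × ℤ_10 and ℤ_90:
gcd(9,10) = 1, so ℤ_9 × ℤ_10 ≅ ℤ_90 (CRT)

Yes, ℤ_9 × ℤ_10 ≅ ℤ_90


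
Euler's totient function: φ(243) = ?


Factor n: 243 = 3^5
φ(n) = n · ∏(1 - 1/p) over distinct primes p | n
φ(243) = 243 · (1 - 1/3) = 162

φ(243) = 162


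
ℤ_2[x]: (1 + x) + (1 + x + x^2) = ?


Add coefficients mod 2:
x^0: 1 + 1 = 0 (mod 2)
x^1: 1 + 1 = 0 (mod 2)
x^2: 0 + 1 = 1 (mod 2)
Result: x^2

f + g = x^2


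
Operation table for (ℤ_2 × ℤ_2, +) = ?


Elements: {(0,0), (0,1), (1,0), (1,1)}
Operation: componentwise addition mod (2, 2)
Entry (a, b) = ((a₁+b₁) mod 2, (a₂+b₂) mod 2)

Cayley table:
      | (0,0) | (0,1) | (1,0) | (1,1)
(0,0) | (0,0) | (0,1) | (1,0) | (1,1)
(0,1) | (0,1) | (0,0) | (1,1) | (1,0)
(1,0) | (1,0) | (1,1) | (0,0) | (0,1)
(1,1) | (1,1) | (1,0) | (0,1) | (0,0)


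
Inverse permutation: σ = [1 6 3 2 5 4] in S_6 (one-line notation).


To find σ⁻¹, swap domain and range:
σ(1) = 1 → σ⁻¹(1) = 1
σ(2) = 6 → σ⁻¹(6) = 2
σ(3) = 3 → σ⁻¹(3) = 3
σ(4) = 2 → σ⁻¹(2) = 4
σ(5) = 5 → σ⁻¹(5) = 5
σ(6) = 4 → σ⁻¹(4) = 6

σ⁻¹ = [1 4 3 6 5 2]


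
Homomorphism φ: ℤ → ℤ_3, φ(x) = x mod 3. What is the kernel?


Kernel = preimage of identity
ker(φ) = {x ∈ ℤ : x ≡ 0 (mod 3)} = 3ℤ = {0, ±3, ±6, ...}

ker(φ) = 3ℤ


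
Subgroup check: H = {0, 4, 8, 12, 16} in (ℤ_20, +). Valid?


Subgroup test for H = {0, 4, 8, 12, 16} in (ℤ_20, +):
(1) 0 ∈ H? Yes
(2) Closure: for all a,b ∈ H, (a+b) mod 20 ∈ H? Yes
(3) Inverses: for all a ∈ H, -a mod 20 ∈ H? Yes

Yes, H is a subgroup of ℤ_20


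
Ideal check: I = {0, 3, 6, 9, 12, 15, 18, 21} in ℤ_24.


Check ideal conditions for I = {0, 3, 6, 9, 12, 15, 18, 21} in ℤ_24:
(1) I is an additive subgroup? Yes
(2) For r ∈ ℤ_24 and a ∈ I: r·a ∈ I? Yes

Yes, I is an ideal of ℤ_24


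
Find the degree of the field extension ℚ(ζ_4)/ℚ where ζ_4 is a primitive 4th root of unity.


[ℚ(ζ_n):ℚ] = deg Φ_n(x) = φ(n). Here φ(4) = 2

[ℚ(ζ_4)/ℚ where ζ_4 is a primitive 4th root of unity] = 2


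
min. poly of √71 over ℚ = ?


√71 satisfies x² - 71 = 0, irreducible over ℚ since 71 is squarefree

Minimal polynomial: x² - 71


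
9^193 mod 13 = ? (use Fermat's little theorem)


Fermat's little theorem: if p is prime and gcd(a,p)=1, then a^(p-1) ≡ 1 (mod p)
p = 13 is prime, gcd(9,13) = 1
Reduce exponent: 193 mod 12 = 1
So 9^193 ≡ 9^1 (mod 13)
9^1 mod 13 = 9

9^193 ≡ 9 (mod 13)


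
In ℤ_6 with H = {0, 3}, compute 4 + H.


4 + H = {4 + h (mod 6) : h ∈ H}
4+0=4, 4+3=1
4 + H = {1, 4} = 1 + H

4 + H = {1, 4}


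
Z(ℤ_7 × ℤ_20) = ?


Z(G) = {g ∈ G | gx = xg for all x ∈ G}
Direct product of abelian groups is abelian, so Z(G) = G

Z(ℤ_7 × ℤ_20) = ℤ_7 × ℤ_20


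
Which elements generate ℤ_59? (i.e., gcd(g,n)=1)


g generates ℤ_n iff gcd(g,n) = 1
Prime factors of 59: 59
Generators are g ∈ {1,...,58} not divisible by any of these primes.
Generators: {1, 2, 3, 4, 5, 6, 7, 8, 9, 10, 11, 12, 13, 14, 15, 16, 17, 18, 19, 20, 21, 22, 23, 24, 25, 26, 27, 28, 29, 30, 31, 32, 33, 34, 35, 36, 37, 38, 39, 40, 41, 42, 43, 44, 45, 46, 47, 48, 49, 50, 51, 52, 53, 54, 55, 56, 57, 58}
Number of generators = φ(59) = 58

Generators of ℤ_59 = {1, 2, 3, 4, 5, 6, 7, 8, 9, 10, 11, 12, 13, 14, 15, 16, 17, 18, 19, 20, 21, 22, 23, 24, 25, 26, 27, 28, 29, 30, 31, 32, 33, 34, 35, 36, 37, 38, 39, 40, 41, 42, 43, 44, 45, 46, 47, 48, 49, 50, 51, 52, 53, 54, 55, 56, 57, 58}


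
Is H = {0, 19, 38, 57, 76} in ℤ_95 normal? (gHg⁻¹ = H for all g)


H = {0, 19, 38, 57, 76} in ℤ_95
ℤ_95 is abelian; every subgroup of an abelian group is normal

Yes, normal subgroup


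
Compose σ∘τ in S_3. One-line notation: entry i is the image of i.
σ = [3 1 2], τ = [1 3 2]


σ∘τ: apply τ first, then σ
1 →τ 1 →σ 3
2 →τ 3 →σ 2
3 →τ 2 →σ 1

σ∘τ = [3 2 1]


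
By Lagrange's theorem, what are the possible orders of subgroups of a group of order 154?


Lagrange's theorem: |H| divides |G|
|G| = 154
Divisors of 154: 1, 2, 7, 11, 14, 22, 77, 154

Possible subgroup orders: {1, 2, 7, 11, 14, 22, 77, 154}


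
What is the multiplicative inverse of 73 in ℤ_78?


Use the extended Euclidean algorithm to write 1 = 73·s + 78·t; then s mod 78 is the inverse.
Euclidean algorithm:
  73 = 0·78 + 73
  78 = 1·73 + 5
  73 = 14·5 + 3
  5 = 1·3 + 2
  3 = 1·2 + 1
  2 = 2·1 + 0
gcd(73,78) = 1
Back-substitution gives: 73·(31) + 78·(-29) = 1
So 73⁻¹ ≡ 31 ≡ 31 (mod 78)
Check: 73 × 31 = 2263 ≡ 1 (mod 78) ✓

73⁻¹ ≡ 31 (mod 78)


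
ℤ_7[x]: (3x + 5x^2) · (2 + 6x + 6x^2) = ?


Expand and collect like terms; reduce coefficients mod 7:
x^0: 0·2 = 0 ≡ 0 (mod 7)
x^1: 0·6 + 3·2 = 6 ≡ 6 (mod 7)
x^2: 0·6 + 3·6 + 5·2 = 28 ≡ 0 (mod 7)
x^3: 3·6 + 5·6 = 48 ≡ 6 (mod 7)
x^4: 5·6 = 30 ≡ 2 (mod 7)
Result: 6x + 6x^3 + 2x^4

f · g = 6x + 6x^3 + 2x^4


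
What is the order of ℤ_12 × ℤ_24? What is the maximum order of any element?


|ℤ_12 × ℤ_24| = 12 × 24 = 288
Max element order = lcm(12,24) = 24
Cyclic? No (gcd=12)

|ℤ_12×ℤ_24| = 288, max element order = 24


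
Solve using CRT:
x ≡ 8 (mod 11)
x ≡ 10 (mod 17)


m₁ = 11, m₂ = 17, gcd = 1, so CRT applies. M = m₁·m₂ = 187
Let M₁ = M/m₁ = 17, M₂ = M/m₂ = 11
Find y₁ ≡ M₁⁻¹ (mod m₁): 17⁻¹ ≡ 2 (mod 11)
Find y₂ ≡ M₂⁻¹ (mod m₂): 11⁻¹ ≡ 14 (mod 17)
x = a₁·M₁·y₁ + a₂·M₂·y₂ = 8·17·2 + 10·11·14 = 1812
Reduce mod 187: x ≡ 129
Check: 129 mod 11 = 8 ✓, 129 mod 17 = 10 ✓

x ≡ 129 (mod 187)


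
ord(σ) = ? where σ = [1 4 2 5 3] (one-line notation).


Cycle decomposition: (2 4 5 3)
Cycle lengths: 4
Order = lcm(4) = 4

ord(σ) = 4


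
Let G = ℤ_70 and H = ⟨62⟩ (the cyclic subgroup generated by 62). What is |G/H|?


|⟨62⟩| = n / gcd(62, 70) = 70 / 2 = 35
H is normal (ℤ_70 is abelian).
|G/H| = |G| / |H| = 70 / 35 = 2

|G/H| = 2


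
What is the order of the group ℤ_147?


ℤ_n has n elements.

|ℤ_147| = 147


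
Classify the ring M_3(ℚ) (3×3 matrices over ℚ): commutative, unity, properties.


Matrix multiplication is non-commutative for n ≥ 2; the identity matrix I is the unity; singular matrices give zero divisors, so not an integral domain
Commutative: No
Integral domain: No
Has unity: Yes

M_3(ℚ) (3×3 matrices over ℚ): Commutative=No, Unity=Yes


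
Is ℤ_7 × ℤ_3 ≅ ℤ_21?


Comparing ℤ_7 × ℤ_3 and ℤ_21:
gcd(7,3) = 1, so ℤ_7 × ℤ_3 ≅ ℤ_21 (CRT)

Yes, ℤ_7 × ℤ_3 ≅ ℤ_21


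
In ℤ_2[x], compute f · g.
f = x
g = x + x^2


Expand and collect like terms; reduce coefficients mod 2:
x^0: 0·0 = 0 ≡ 0 (mod 2)
x^1: 0·1 + 1·0 = 0 ≡ 0 (mod 2)
x^2: 0·1 + 1·1 = 1 ≡ 1 (mod 2)
x^3: 1·1 = 1 ≡ 1 (mod 2)
Result: x^2 + x^3

f · g = x^2 + x^3


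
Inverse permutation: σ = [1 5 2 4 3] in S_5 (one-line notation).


To find σ⁻¹, swap domain and range:
σ(1) = 1 → σ⁻¹(1) = 1
σ(2) = 5 → σ⁻¹(5) = 2
σ(3) = 2 → σ⁻¹(2) = 3
σ(4) = 4 → σ⁻¹(4) = 4
σ(5) = 3 → σ⁻¹(3) = 5

σ⁻¹ = [1 3 5 4 2]


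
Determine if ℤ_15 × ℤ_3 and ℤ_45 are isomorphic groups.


Comparing ℤ_15 × ℤ_3 and ℤ_45:
gcd(15,3) = 3 ≠ 1. Max element order in ℤ_15×ℤ_3 is lcm(15,3) = 15 < 45, so it has no element of order 45

No, ℤ_15 × ℤ_3 ≇ ℤ_45


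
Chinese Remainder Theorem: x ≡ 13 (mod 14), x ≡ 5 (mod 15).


m₁ = 14, m₂ = 15, gcd = 1, so CRT applies. M = m₁·m₂ = 210
Let M₁ = M/m₁ = 15, M₂ = M/m₂ = 14
Find y₁ ≡ M₁⁻¹ (mod m₁): 15⁻¹ ≡ 1 (mod 14)
Find y₂ ≡ M₂⁻¹ (mod m₂): 14⁻¹ ≡ 14 (mod 15)
x = a₁·M₁·y₁ + a₂·M₂·y₂ = 13·15·1 + 5·14·14 = 1175
Reduce mod 210: x ≡ 125
Check: 125 mod 14 = 13 ✓, 125 mod 15 = 5 ✓

x ≡ 125 (mod 210)


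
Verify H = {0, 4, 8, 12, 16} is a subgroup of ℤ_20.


Subgroup test for H = {0, 4, 8, 12, 16} in (ℤ_20, +):
(1) 0 ∈ H? Yes
(2) Closure: for all a,b ∈ H, (a+b) mod 20 ∈ H? Yes
(3) Inverses: for all a ∈ H, -a mod 20 ∈ H? Yes

Yes, H is a subgroup of ℤ_20


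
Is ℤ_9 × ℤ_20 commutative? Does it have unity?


Direct product ring; commutative with unity (1,1); but (1,0)·(0,1) = (0,0) gives zero divisors, so not an integral domain
Commutative: Yes
Integral domain: No
Has unity: Yes

ℤ_9 × ℤ_20: Commutative=Yes, Unity=Yes


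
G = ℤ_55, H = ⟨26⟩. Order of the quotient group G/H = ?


|⟨26⟩| = n / gcd(26, 55) = 55 / 1 = 55
H is normal (ℤ_55 is abelian).
|G/H| = |G| / |H| = 55 / 55 = 1

|G/H| = 1


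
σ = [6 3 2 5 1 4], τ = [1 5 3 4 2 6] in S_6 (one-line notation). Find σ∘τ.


σ∘τ: apply τ first, then σ
1 →τ 1 →σ 6
2 →τ 5 →σ 1
3 →τ 3 →σ 2
4 →τ 4 →σ 5
5 →τ 2 →σ 3
6 →τ 6 →σ 4

σ∘τ = [6 1 2 5 3 4]


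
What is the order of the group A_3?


|A_n| = n!/2 (even permutations)
|A_3| = 3!/2 = 6/2 = 3

|A_3| = 3


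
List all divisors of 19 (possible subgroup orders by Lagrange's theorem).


Lagrange's theorem: |H| divides |G|
|G| = 19
Divisors of 19: 1, 19

Possible subgroup orders: {1, 19}


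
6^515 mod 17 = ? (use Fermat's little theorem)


Fermat's little theorem: if p is prime and gcd(a,p)=1, then a^(p-1) ≡ 1 (mod p)
p = 17 is prime, gcd(6,17) = 1
Reduce exponent: 515 mod 16 = 3
So 6^515 ≡ 6^3 (mod 17)
6^3 mod 17 = 12

6^515 ≡ 12 (mod 17)


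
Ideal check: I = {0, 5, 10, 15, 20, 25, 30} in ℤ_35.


Check ideal conditions for I = {0, 5, 10, 15, 20, 25, 30} in ℤ_35:
(1) I is an additive subgroup? Yes
(2) For r ∈ ℤ_35 and a ∈ I: r·a ∈ I? Yes

Yes, I is an ideal of ℤ_35


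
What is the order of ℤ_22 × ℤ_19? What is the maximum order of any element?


|ℤ_22 × ℤ_19| = 22 × 19 = 418
Max element order = lcm(22,19) = 418
Cyclic? Yes (gcd=1)

|ℤ_22×ℤ_19| = 418, max element order = 418


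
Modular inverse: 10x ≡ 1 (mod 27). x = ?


Use the extended Euclidean algorithm to write 1 = 10·s + 27·t; then s mod 27 is the inverse.
Euclidean algorithm:
  10 = 0·27 + 10
  27 = 2·10 + 7
  10 = 1·7 + 3
  7 = 2·3 + 1
  3 = 3·1 + 0
gcd(10,27) = 1
Back-substitution gives: 10·(-8) + 27·(3) = 1
So 10⁻¹ ≡ -8 ≡ 19 (mod 27)
Check: 10 × 19 = 190 ≡ 1 (mod 27) ✓

10⁻¹ ≡ 19 (mod 27)


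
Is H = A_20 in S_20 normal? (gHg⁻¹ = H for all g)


H = A_20 in S_20
A_20 has index 2 in S_20, and every subgroup of index 2 is normal

Yes, normal subgroup


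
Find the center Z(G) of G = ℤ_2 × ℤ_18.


Z(G) = {g ∈ G | gx = xg for all x ∈ G}
Direct product of abelian groups is abelian, so Z(G) = G

Z(ℤ_2 × ℤ_18) = ℤ_2 × ℤ_18


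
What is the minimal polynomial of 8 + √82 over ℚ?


Let α = 8 + √82. Then α - 8 = √82, so (α - 8)² = 82, giving α² - 16α - 18 = 0. Degree 2 and α ∉ ℚ, so this is the minimal polynomial.

Minimal polynomial: x² - 16x - 18


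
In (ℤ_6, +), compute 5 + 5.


Operation: addition mod 6
5 + 5 = (a + b) mod 6 with a = 5, b = 5

5 + 5 = 4


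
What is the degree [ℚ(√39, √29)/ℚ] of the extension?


[ℚ(√39,√29):ℚ] = [ℚ(√39,√29):ℚ(√39)]·[ℚ(√39):ℚ] = 2·2 = 4

[ℚ(√39, √29)/ℚ] = 4


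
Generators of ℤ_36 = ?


g generates ℤ_n iff gcd(g,n) = 1
Prime factors of 36: 2, 3
Generators are g ∈ {1,...,35} not divisible by any of these primes.
Generators: {1, 5, 7, 11, 13, 17, 19, 23, 25, 29, 31, 35}
Number of generators = φ(36) = 12

Generators of ℤ_36 = {1, 5, 7, 11, 13, 17, 19, 23, 25, 29, 31, 35}


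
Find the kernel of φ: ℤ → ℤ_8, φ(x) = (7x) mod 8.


Kernel = preimage of identity
ker(φ) = {x ∈ ℤ : 7x ≡ 0 (mod 8)}. gcd(7,8) = 1, so 7x ≡ 0 (mod 8) ⟺ x ≡ 0 (mod 8/1 = 8). Hence ker(φ) = 8ℤ

ker(φ) = 8ℤ


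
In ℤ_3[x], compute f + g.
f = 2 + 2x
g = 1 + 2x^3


Add coefficients mod 3:
x^0: 2 + 1 = 0 (mod 3)
x^1: 2 + 0 = 2 (mod 3)
x^2: 0 + 0 = 0 (mod 3)
x^3: 0 + 2 = 2 (mod 3)
Result: 2x + 2x^3

f + g = 2x + 2x^3


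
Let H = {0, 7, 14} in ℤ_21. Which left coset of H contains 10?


10 + H = {10 + h (mod 21) : h ∈ H}
10+0=10, 10+7=17, 10+14=3
10 + H = {3, 10, 17} = 3 + H

10 + H = {3, 10, 17}


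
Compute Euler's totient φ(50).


Factor n: 50 = 2 × 5^2
φ(n) = n · ∏(1 - 1/p) over distinct primes p | n
φ(50) = 50 · (1 - 1/2) · (1 - 1/5) = 20

φ(50) = 20


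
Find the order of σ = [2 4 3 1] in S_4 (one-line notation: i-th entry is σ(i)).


Cycle decomposition: (1 2 4)
Cycle lengths: 3
Order = lcm(3) = 3

ord(σ) = 3


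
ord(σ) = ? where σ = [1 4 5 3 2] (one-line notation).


Cycle decomposition: (2 4 3 5)
Cycle lengths: 4
Order = lcm(4) = 4

ord(σ) = 4


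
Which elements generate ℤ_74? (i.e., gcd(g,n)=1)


g generates ℤ_n iff gcd(g,n) = 1
Prime factors of 74: 2, 37
Generators are g ∈ {1,...,73} not divisible by any of these primes.
Generators: {1, 3, 5, 7, 9, 11, 13, 15, 17, 19, 21, 23, 25, 27, 29, 31, 33, 35, 39, 41, 43, 45, 47, 49, 51, 53, 55, 57, 59, 61, 63, 65, 67, 69, 71, 73}
Number of generators = φ(74) = 36

Generators of ℤ_74 = {1, 3, 5, 7, 9, 11, 13, 15, 17, 19, 21, 23, 25, 27, 29, 31, 33, 35, 39, 41, 43, 45, 47, 49, 51, 53, 55, 57, 59, 61, 63, 65, 67, 69, 71, 73}


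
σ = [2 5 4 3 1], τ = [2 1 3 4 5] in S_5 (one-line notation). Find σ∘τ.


σ∘τ: apply τ first, then σ
1 →τ 2 →σ 5
2 →τ 1 →σ 2
3 →τ 3 →σ 4
4 →τ 4 →σ 3
5 →τ 5 →σ 1

σ∘τ = [5 2 4 3 1]


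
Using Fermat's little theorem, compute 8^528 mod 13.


Fermat's little theorem: if p is prime and gcd(a,p)=1, then a^(p-1) ≡ 1 (mod p)
p = 13 is prime, gcd(8,13) = 1
Reduce exponent: 528 mod 12 = 0
So 8^528 ≡ 8^0 (mod 13)
8^0 = 1

8^528 ≡ 1 (mod 13)


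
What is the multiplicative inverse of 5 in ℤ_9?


Use the extended Euclidean algorithm to write 1 = 5·s + 9·t; then s mod 9 is the inverse.
Euclidean algorithm:
  5 = 0·9 + 5
  9 = 1·5 + 4
  5 = 1·4 + 1
  4 = 4·1 + 0
gcd(5,9) = 1
Back-substitution gives: 5·(2) + 9·(-1) = 1
So 5⁻¹ ≡ 2 ≡ 2 (mod 9)
Check: 5 × 2 = 10 ≡ 1 (mod 9) ✓

5⁻¹ ≡ 2 (mod 9)


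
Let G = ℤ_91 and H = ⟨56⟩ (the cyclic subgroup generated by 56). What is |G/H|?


|⟨56⟩| = n / gcd(56, 91) = 91 / 7 = 13
H is normal (ℤ_91 is abelian).
|G/H| = |G| / |H| = 91 / 13 = 7

|G/H| = 7


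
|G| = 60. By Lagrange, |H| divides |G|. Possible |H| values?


Lagrange's theorem: |H| divides |G|
|G| = 60
Divisors of 60: 1, 2, 3, 4, 5, 6, 10, 12, 15, 20, 30, 60

Possible subgroup orders: {1, 2, 3, 4, 5, 6, 10, 12, 15, 20, 30, 60}


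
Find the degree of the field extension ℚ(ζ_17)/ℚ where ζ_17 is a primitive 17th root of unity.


[ℚ(ζ_n):ℚ] = deg Φ_n(x) = φ(n). Here φ(17) = 16

[ℚ(ζ_17)/ℚ where ζ_17 is a primitive 17th root of unity] = 16


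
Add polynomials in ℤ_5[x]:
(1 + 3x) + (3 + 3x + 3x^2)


Add coefficients mod 5:
x^0: 1 + 3 = 4 (mod 5)
x^1: 3 + 3 = 1 (mod 5)
x^2: 0 + 3 = 3 (mod 5)
Result: 4 + x + 3x^2

f + g = 4 + x + 3x^2


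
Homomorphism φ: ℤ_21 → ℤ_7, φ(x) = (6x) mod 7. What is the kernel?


Kernel = preimage of identity
ker(φ) = {x ∈ ℤ_21 : 6x ≡ 0 (mod 7)}. Since 7 | 21, φ is well-defined. The kernel is the cyclic subgroup ⟨7⟩ of ℤ_21 (order 3), i.e. {0, 7, 14}

ker(φ) = {0, 7, 14}


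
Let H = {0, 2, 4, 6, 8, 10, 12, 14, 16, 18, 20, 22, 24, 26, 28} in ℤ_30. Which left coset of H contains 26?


26 + H = {26 + h (mod 30) : h ∈ H}
26+0=26, 26+2=28, 26+4=0, 26+6=2, 26+8=4, 26+10=6, 26+12=8, 26+14=10, 26+16=12, 26+18=14, 26+20=16, 26+22=18, 26+24=20, 26+26=22, 26+28=24
26 + H = {0, 2, 4, 6, 8, 10, 12, 14, 16, 18, 20, 22, 24, 26, 28} = 0 + H

26 + H = {0, 2, 4, 6, 8, 10, 12, 14, 16, 18, 20, 22, 24, 26, 28}


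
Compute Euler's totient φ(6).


φ(n) = count of k ∈ {1,...,n} with gcd(k,n)=1
Coprimes to 6: {1, 5}
Count: 2

φ(6) = 2


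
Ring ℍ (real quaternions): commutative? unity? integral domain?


quaternion multiplication is non-commutative (ij = k ≠ ji = -k); has unity 1; a division ring but not an integral domain since integral domains are commutative by convention
Commutative: No
Integral domain: No
Has unity: Yes

ℍ (real quaternions): Commutative=No, Unity=Yes


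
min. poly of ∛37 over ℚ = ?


∛37 satisfies x³ - 37 = 0, irreducible over ℚ (no rational root; 37 is not a perfect cube)

Minimal polynomial: x³ - 37


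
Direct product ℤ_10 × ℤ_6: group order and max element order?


|ℤ_10 × ℤ_6| = 10 × 6 = 60
Max element order = lcm(10,6) = 30
Cyclic? No (gcd=2)

|ℤ_10×ℤ_6| = 60, max element order = 30


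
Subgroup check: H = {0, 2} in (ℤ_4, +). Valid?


Subgroup test for H = {0, 2} in (ℤ_4, +):
(1) 0 ∈ H? Yes
(2) Closure: for all a,b ∈ H, (a+b) mod 4 ∈ H? Yes
(3) Inverses: for all a ∈ H, -a mod 4 ∈ H? Yes

Yes, H is a subgroup of ℤ_4


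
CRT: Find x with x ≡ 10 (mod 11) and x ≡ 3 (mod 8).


m₁ = 11, m₂ = 8, gcd = 1, so CRT applies. M = m₁·m₂ = 88
Let M₁ = M/m₁ = 8, M₂ = M/m₂ = 11
Find y₁ ≡ M₁⁻¹ (mod m₁): 8⁻¹ ≡ 7 (mod 11)
Find y₂ ≡ M₂⁻¹ (mod m₂): 11⁻¹ ≡ 3 (mod 8)
x = a₁·M₁·y₁ + a₂·M₂·y₂ = 10·8·7 + 3·11·3 = 659
Reduce mod 88: x ≡ 43
Check: 43 mod 11 = 10 ✓, 43 mod 8 = 3 ✓

x ≡ 43 (mod 88)


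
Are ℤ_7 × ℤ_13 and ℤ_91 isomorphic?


Comparing ℤ_7 × ℤ_13 and ℤ_91:
gcd(7,13) = 1, so ℤ_7 × ℤ_13 ≅ ℤ_91 (CRT)

Yes, ℤ_7 × ℤ_13 ≅ ℤ_91


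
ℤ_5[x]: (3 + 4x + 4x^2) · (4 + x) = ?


Expand and collect like terms; reduce coefficients mod 5:
x^0: 3·4 = 12 ≡ 2 (mod 5)
x^1: 3·1 + 4·4 = 19 ≡ 4 (mod 5)
x^2: 4·1 + 4·4 = 20 ≡ 0 (mod 5)
x^3: 4·1 = 4 ≡ 4 (mod 5)
Result: 2 + 4x + 4x^3

f · g = 2 + 4x + 4x^3


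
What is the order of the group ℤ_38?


ℤ_n has n elements.

|ℤ_38| = 38


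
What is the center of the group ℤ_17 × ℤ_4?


Z(G) = {g ∈ G | gx = xg for all x ∈ G}
Direct product of abelian groups is abelian, so Z(G) = G

Z(ℤ_17 × ℤ_4) = ℤ_17 × ℤ_4


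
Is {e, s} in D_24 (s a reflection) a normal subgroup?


H = {e, s} in D_24 (s a reflection)
r·s·r⁻¹ = sr⁻² ≠ s for n ≥ 3, so {e, s} is not closed under conjugation

No, not a normal subgroup


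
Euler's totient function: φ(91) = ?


Factor n: 91 = 7 × 13
φ(n) = n · ∏(1 - 1/p) over distinct primes p | n
φ(91) = 91 · (1 - 1/7) · (1 - 1/13) = 72

φ(91) = 72


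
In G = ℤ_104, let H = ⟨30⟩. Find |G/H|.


|⟨30⟩| = n / gcd(30, 104) = 104 / 2 = 52
H is normal (ℤ_104 is abelian).
|G/H| = |G| / |H| = 104 / 52 = 2

|G/H| = 2


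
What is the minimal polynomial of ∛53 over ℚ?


∛53 satisfies x³ - 53 = 0, irreducible over ℚ (no rational root; 53 is not a perfect cube)

Minimal polynomial: x³ - 53


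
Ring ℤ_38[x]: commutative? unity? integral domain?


ℤ_38 has zero divisors (2·19 ≡ 0), and these lift to constant zero divisors in ℤ_38[x]; so not an integral domain
Commutative: Yes
Integral domain: No
Has unity: Yes

ℤ_38[x]: Commutative=Yes, Unity=Yes


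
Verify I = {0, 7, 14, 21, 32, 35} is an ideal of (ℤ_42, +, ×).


Check ideal conditions for I = {0, 7, 14, 21, 32, 35} in ℤ_42:
(1) I is an additive subgroup? No
(2) For r ∈ ℤ_42 and a ∈ I: r·a ∈ I? No  [counterexample: r=2, a=14, r·a mod 42 = 28 ∉ I]

No, I is not an ideal of ℤ_42
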